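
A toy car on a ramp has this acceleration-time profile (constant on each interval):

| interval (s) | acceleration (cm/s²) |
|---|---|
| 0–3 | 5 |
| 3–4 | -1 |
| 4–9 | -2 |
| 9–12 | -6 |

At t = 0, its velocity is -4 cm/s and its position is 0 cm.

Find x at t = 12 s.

On each constant-a segment, Δv = aΔt and Δx = v₀Δt + ½aΔt²; chain segment to segment.
0–3 s: v starts -4 cm/s; Δx = -4·3 + ½·5·3² = 10.5 cm; v ends 11 cm/s.
3–4 s: v starts 11 cm/s; Δx = 11·1 + ½·-1·1² = 10.5 cm; v ends 10 cm/s.
4–9 s: v starts 10 cm/s; Δx = 10·5 + ½·-2·5² = 25 cm; v ends 0 cm/s.
9–12 s: v starts 0 cm/s; Δx = 0·3 + ½·-6·3² = -27 cm; v ends -18 cm/s.
x(12) = 0 + Σ Δx = 19 cm.

19 cm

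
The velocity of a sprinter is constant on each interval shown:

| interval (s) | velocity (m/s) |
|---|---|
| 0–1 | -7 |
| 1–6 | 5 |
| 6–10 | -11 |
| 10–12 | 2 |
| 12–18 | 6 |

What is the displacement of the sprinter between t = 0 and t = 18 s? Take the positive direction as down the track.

14 m

Displacement is the signed area under the v-t curve.
0–1 s: -7 × 1 = -7 m
1–6 s: 5 × 5 = 25 m
6–10 s: -11 × 4 = -44 m
10–12 s: 2 × 2 = 4 m
12–18 s: 6 × 6 = 36 m
Net displacement = 14 m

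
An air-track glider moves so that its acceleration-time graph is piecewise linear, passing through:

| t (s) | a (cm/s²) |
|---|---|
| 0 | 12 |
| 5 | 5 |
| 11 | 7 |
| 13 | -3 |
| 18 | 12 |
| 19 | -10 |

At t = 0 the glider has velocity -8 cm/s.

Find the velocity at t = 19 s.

Δv equals the area under the a-t graph; then v = v₀ + Δv.
0–5 s: ½(12 + 5)(5) = 42.5 cm/s
5–11 s: ½(5 + 7)(6) = 36 cm/s
11–13 s: ½(7 + -3)(2) = 4 cm/s
13–18 s: ½(-3 + 12)(5) = 22.5 cm/s
18–19 s: ½(12 + -10)(1) = 1 cm/s
Δv = 106 cm/s, so v(19) = -8 + (106) = 98 cm/s.

98 cm/s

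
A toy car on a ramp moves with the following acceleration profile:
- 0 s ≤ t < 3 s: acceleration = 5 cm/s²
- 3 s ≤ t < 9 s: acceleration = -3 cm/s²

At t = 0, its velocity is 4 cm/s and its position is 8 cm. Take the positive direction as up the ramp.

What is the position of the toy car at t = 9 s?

102.5 cm

On each constant-a segment, Δv = aΔt and Δx = v₀Δt + ½aΔt²; chain segment to segment.
0–3 s: v starts 4 cm/s; Δx = 4·3 + ½·5·3² = 34.5 cm; v ends 19 cm/s.
3–9 s: v starts 19 cm/s; Δx = 19·6 + ½·-3·6² = 60 cm; v ends 1 cm/s.
x(9) = 8 + Σ Δx = 102.5 cm.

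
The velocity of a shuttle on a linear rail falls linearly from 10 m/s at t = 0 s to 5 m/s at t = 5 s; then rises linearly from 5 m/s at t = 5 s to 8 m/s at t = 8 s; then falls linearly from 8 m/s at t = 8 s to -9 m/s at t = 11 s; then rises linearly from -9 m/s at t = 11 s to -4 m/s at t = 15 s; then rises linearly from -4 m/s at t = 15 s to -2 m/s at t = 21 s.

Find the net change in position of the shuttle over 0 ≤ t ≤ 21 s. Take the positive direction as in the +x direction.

11.5 m

Net displacement equals the area under the velocity-time graph (areas below the axis count negative).
0–5 s: ½(10 + 5)(5) = 37.5 m
5–8 s: ½(5 + 8)(3) = 19.5 m
8–11 s: ½(8 + -9)(3) = -1.5 m
11–15 s: ½(-9 + -4)(4) = -26 m
15–21 s: ½(-4 + -2)(6) = -18 m
Net displacement = 11.5 m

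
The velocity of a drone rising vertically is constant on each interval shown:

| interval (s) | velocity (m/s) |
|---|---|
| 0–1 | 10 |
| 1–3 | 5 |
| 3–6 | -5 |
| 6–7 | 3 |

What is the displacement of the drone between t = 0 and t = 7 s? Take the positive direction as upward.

8 m

Net displacement equals the area under the velocity-time graph (areas below the axis count negative).
0–1 s: 10 × 1 = 10 m
1–3 s: 5 × 2 = 10 m
3–6 s: -5 × 3 = -15 m
6–7 s: 3 × 1 = 3 m
Net displacement = 8 m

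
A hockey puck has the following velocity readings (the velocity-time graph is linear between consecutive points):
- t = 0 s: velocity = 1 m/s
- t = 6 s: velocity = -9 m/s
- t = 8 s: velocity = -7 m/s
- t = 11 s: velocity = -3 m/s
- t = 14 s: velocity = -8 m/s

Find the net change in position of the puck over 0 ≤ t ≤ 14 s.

-71.5 m

Displacement is the signed area under the v-t curve.
0–6 s: ½(1 + -9)(6) = -24 m
6–8 s: ½(-9 + -7)(2) = -16 m
8–11 s: ½(-7 + -3)(3) = -15 m
11–14 s: ½(-3 + -8)(3) = -16.5 m
Net displacement = -71.5 m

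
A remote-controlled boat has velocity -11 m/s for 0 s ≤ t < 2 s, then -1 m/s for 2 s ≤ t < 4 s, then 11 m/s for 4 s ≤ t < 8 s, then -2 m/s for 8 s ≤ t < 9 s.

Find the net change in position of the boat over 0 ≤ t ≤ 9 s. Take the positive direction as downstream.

18 m

Displacement is the signed area under the v-t curve.
0–2 s: -11 × 2 = -22 m
2–4 s: -1 × 2 = -2 m
4–8 s: 11 × 4 = 44 m
8–9 s: -2 × 1 = -2 m
Net displacement = 18 m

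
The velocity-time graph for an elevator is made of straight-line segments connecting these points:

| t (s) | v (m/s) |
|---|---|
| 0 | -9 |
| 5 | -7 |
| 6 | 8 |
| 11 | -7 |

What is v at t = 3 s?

On 0–5 s the graph is linear from -9 to -7 m/s: v(3) = -9 + (-7 − -9)·(3 − 0)/(5 − 0) = -7.8 m/s.

-7.8 m/s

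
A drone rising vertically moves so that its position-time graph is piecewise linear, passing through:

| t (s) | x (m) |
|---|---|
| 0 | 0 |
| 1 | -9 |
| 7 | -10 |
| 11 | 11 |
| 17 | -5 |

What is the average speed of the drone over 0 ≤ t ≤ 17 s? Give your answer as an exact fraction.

Average speed = (total path length)/(elapsed time); on a piecewise-linear x-t graph the path length is Σ|Δx|.
0–1 s: |Δx| = |-9 − 0| = 9 m
1–7 s: |Δx| = |-10 − -9| = 1 m
7–11 s: |Δx| = |11 − -10| = 21 m
11–17 s: |Δx| = |-5 − 11| = 16 m
Total path = 47 m; average speed = 47/17 = 47/17 m/s.

47/17 m/s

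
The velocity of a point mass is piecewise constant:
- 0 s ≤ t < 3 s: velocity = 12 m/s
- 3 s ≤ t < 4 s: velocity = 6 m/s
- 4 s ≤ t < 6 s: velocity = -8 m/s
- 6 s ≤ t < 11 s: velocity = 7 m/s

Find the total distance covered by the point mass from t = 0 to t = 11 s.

Total distance travelled is ∫|v| dt — sum the magnitudes of each area piece.
0–3 s: |12| × 3 = 36 m
3–4 s: |6| × 1 = 6 m
4–6 s: |-8| × 2 = 16 m
6–11 s: |7| × 5 = 35 m
Total distance = 93 m

93 m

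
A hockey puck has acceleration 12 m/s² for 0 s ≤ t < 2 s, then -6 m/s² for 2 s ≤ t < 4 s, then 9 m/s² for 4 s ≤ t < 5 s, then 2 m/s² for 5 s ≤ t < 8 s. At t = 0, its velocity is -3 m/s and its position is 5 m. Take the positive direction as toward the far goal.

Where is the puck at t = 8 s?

129.5 m

On each constant-a segment, Δv = aΔt and Δx = v₀Δt + ½aΔt²; chain segment to segment.
0–2 s: v starts -3 m/s; Δx = -3·2 + ½·12·2² = 18 m; v ends 21 m/s.
2–4 s: v starts 21 m/s; Δx = 21·2 + ½·-6·2² = 30 m; v ends 9 m/s.
4–5 s: v starts 9 m/s; Δx = 9·1 + ½·9·1² = 13.5 m; v ends 18 m/s.
5–8 s: v starts 18 m/s; Δx = 18·3 + ½·2·3² = 63 m; v ends 24 m/s.
x(8) = 5 + Σ Δx = 129.5 m.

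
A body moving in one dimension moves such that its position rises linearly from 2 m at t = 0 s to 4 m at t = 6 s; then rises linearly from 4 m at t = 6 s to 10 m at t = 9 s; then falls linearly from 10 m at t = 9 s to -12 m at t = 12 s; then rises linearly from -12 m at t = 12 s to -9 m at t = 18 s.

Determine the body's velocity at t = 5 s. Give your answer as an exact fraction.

1/3 m/s

Velocity is the slope of the x-t graph on 0–6 s: (4 − 2)/(6 − 0) = 1/3 m/s.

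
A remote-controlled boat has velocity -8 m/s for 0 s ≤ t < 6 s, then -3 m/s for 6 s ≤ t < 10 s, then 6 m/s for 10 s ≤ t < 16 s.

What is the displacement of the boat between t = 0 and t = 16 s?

-24 m

Net displacement equals the area under the velocity-time graph (areas below the axis count negative).
0–6 s: -8 × 6 = -48 m
6–10 s: -3 × 4 = -12 m
10–16 s: 6 × 6 = 36 m
Net displacement = -24 m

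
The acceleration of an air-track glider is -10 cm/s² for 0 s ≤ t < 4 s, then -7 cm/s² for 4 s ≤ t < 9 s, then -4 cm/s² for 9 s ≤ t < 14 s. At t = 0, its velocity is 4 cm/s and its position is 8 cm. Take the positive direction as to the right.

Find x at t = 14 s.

-728.5 cm

On each constant-a segment, Δv = aΔt and Δx = v₀Δt + ½aΔt²; chain segment to segment.
0–4 s: v starts 4 cm/s; Δx = 4·4 + ½·-10·4² = -64 cm; v ends -36 cm/s.
4–9 s: v starts -36 cm/s; Δx = -36·5 + ½·-7·5² = -267.5 cm; v ends -71 cm/s.
9–14 s: v starts -71 cm/s; Δx = -71·5 + ½·-4·5² = -405 cm; v ends -91 cm/s.
x(14) = 8 + Σ Δx = -728.5 cm.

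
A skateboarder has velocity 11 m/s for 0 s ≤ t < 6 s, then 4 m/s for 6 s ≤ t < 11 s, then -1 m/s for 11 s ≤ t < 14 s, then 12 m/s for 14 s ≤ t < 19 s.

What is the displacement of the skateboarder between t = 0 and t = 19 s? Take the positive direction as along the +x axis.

143 m

Net displacement equals the area under the velocity-time graph (areas below the axis count negative).
0–6 s: 11 × 6 = 66 m
6–11 s: 4 × 5 = 20 m
11–14 s: -1 × 3 = -3 m
14–19 s: 12 × 5 = 60 m
Net displacement = 143 m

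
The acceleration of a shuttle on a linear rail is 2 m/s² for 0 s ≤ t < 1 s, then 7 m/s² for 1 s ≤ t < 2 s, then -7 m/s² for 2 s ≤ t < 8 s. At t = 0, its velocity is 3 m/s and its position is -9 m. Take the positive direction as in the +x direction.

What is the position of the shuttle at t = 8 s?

-50.5 m

On each constant-a segment, Δv = aΔt and Δx = v₀Δt + ½aΔt²; chain segment to segment.
0–1 s: v starts 3 m/s; Δx = 3·1 + ½·2·1² = 4 m; v ends 5 m/s.
1–2 s: v starts 5 m/s; Δx = 5·1 + ½·7·1² = 8.5 m; v ends 12 m/s.
2–8 s: v starts 12 m/s; Δx = 12·6 + ½·-7·6² = -54 m; v ends -30 m/s.
x(8) = -9 + Σ Δx = -50.5 m.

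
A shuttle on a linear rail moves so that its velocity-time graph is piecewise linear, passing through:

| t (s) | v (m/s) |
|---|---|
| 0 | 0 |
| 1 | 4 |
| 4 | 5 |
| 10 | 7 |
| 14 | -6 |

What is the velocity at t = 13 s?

On 10–14 s the graph is linear from 7 to -6 m/s: v(13) = 7 + (-6 − 7)·(13 − 10)/(14 − 10) = -2.75 m/s.

-2.75 m/s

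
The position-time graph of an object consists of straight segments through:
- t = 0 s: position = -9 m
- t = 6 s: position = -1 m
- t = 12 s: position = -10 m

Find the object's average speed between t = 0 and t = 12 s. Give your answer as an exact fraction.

Average speed = (total path length)/(elapsed time); on a piecewise-linear x-t graph the path length is Σ|Δx|.
0–6 s: |Δx| = |-1 − -9| = 8 m
6–12 s: |Δx| = |-10 − -1| = 9 m
Total path = 17 m; average speed = 17/12 = 17/12 m/s.

17/12 m/s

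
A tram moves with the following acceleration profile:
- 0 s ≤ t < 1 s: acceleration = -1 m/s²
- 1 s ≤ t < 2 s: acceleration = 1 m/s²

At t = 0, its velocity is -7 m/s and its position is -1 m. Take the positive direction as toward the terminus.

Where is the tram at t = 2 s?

-16 m

On each constant-a segment, Δv = aΔt and Δx = v₀Δt + ½aΔt²; chain segment to segment.
0–1 s: v starts -7 m/s; Δx = -7·1 + ½·-1·1² = -7.5 m; v ends -8 m/s.
1–2 s: v starts -8 m/s; Δx = -8·1 + ½·1·1² = -7.5 m; v ends -7 m/s.
x(2) = -1 + Σ Δx = -16 m.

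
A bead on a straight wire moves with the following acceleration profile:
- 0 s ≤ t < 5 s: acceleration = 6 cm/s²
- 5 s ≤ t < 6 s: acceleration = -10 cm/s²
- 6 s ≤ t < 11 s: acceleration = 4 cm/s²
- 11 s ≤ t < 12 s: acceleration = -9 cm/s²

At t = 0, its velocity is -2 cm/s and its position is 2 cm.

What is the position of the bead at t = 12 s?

On each constant-a segment, Δv = aΔt and Δx = v₀Δt + ½aΔt²; chain segment to segment.
0–5 s: v starts -2 cm/s; Δx = -2·5 + ½·6·5² = 65 cm; v ends 28 cm/s.
5–6 s: v starts 28 cm/s; Δx = 28·1 + ½·-10·1² = 23 cm; v ends 18 cm/s.
6–11 s: v starts 18 cm/s; Δx = 18·5 + ½·4·5² = 140 cm; v ends 38 cm/s.
11–12 s: v starts 38 cm/s; Δx = 38·1 + ½·-9·1² = 33.5 cm; v ends 29 cm/s.
x(12) = 2 + Σ Δx = 263.5 cm.

263.5 cm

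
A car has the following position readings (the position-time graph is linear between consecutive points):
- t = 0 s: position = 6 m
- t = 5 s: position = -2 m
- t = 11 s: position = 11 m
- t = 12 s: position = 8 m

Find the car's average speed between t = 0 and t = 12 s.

Average speed = (total path length)/(elapsed time); on a piecewise-linear x-t graph the path length is Σ|Δx|.
0–5 s: |Δx| = |-2 − 6| = 8 m
5–11 s: |Δx| = |11 − -2| = 13 m
11–12 s: |Δx| = |8 − 11| = 3 m
Total path = 24 m; average speed = 24/12 = 2 m/s.

2 m/s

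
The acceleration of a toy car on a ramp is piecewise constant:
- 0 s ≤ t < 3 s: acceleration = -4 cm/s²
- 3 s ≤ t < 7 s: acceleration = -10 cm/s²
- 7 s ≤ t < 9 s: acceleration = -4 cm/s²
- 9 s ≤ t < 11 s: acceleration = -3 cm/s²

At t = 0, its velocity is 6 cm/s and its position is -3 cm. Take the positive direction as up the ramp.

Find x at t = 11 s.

-321 cm

On each constant-a segment, Δv = aΔt and Δx = v₀Δt + ½aΔt²; chain segment to segment.
0–3 s: v starts 6 cm/s; Δx = 6·3 + ½·-4·3² = 0 cm; v ends -6 cm/s.
3–7 s: v starts -6 cm/s; Δx = -6·4 + ½·-10·4² = -104 cm; v ends -46 cm/s.
7–9 s: v starts -46 cm/s; Δx = -46·2 + ½·-4·2² = -100 cm; v ends -54 cm/s.
9–11 s: v starts -54 cm/s; Δx = -54·2 + ½·-3·2² = -114 cm; v ends -60 cm/s.
x(11) = -3 + Σ Δx = -321 cm.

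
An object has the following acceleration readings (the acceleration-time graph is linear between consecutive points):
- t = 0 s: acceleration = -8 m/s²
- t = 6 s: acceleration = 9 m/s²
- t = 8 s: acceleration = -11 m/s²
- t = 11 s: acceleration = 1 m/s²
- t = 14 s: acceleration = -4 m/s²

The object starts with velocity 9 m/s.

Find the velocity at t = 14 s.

-9.5 m/s

Δv equals the area under the a-t graph; then v = v₀ + Δv.
0–6 s: ½(-8 + 9)(6) = 3 m/s
6–8 s: ½(9 + -11)(2) = -2 m/s
8–11 s: ½(-11 + 1)(3) = -15 m/s
11–14 s: ½(1 + -4)(3) = -4.5 m/s
Δv = -18.5 m/s, so v(14) = 9 + (-18.5) = -9.5 m/s.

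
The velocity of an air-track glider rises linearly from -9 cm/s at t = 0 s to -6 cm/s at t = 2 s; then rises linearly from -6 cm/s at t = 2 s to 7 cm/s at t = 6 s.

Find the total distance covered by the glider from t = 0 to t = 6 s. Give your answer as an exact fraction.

365/13 cm

Distance (not displacement) is the total path length: add the absolute areas under v-t.
0–2 s: |½(-9 + -6)(2)| = 15 cm
2–6 s: v = 0 at t = 50/13 s; triangle areas 72/13 + 98/13 = 170/13 cm
Total distance = 365/13 cm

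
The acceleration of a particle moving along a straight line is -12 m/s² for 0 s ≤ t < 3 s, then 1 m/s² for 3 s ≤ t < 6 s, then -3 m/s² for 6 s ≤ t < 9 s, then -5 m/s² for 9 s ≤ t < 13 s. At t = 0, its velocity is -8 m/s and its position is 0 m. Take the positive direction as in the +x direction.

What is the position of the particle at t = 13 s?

-582 m

On each constant-a segment, Δv = aΔt and Δx = v₀Δt + ½aΔt²; chain segment to segment.
0–3 s: v starts -8 m/s; Δx = -8·3 + ½·-12·3² = -78 m; v ends -44 m/s.
3–6 s: v starts -44 m/s; Δx = -44·3 + ½·1·3² = -127.5 m; v ends -41 m/s.
6–9 s: v starts -41 m/s; Δx = -41·3 + ½·-3·3² = -136.5 m; v ends -50 m/s.
9–13 s: v starts -50 m/s; Δx = -50·4 + ½·-5·4² = -240 m; v ends -70 m/s.
x(13) = 0 + Σ Δx = -582 m.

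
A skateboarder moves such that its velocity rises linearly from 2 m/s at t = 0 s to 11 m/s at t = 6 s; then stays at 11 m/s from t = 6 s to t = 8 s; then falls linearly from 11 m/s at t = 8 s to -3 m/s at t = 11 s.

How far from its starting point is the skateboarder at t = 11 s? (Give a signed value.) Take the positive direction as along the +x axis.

Net displacement equals the area under the velocity-time graph (areas below the axis count negative).
0–6 s: ½(2 + 11)(6) = 39 m
6–8 s: 11 × 2 = 22 m
8–11 s: ½(11 + -3)(3) = 12 m
Net displacement = 73 m

73 m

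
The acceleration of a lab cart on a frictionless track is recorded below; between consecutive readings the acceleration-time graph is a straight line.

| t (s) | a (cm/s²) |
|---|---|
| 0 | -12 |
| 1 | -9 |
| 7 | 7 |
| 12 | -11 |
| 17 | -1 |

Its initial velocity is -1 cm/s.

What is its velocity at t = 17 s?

Δv equals the area under the a-t graph; then v = v₀ + Δv.
0–1 s: ½(-12 + -9)(1) = -10.5 cm/s
1–7 s: ½(-9 + 7)(6) = -6 cm/s
7–12 s: ½(7 + -11)(5) = -10 cm/s
12–17 s: ½(-11 + -1)(5) = -30 cm/s
Δv = -56.5 cm/s, so v(17) = -1 + (-56.5) = -57.5 cm/s.

-57.5 cm/s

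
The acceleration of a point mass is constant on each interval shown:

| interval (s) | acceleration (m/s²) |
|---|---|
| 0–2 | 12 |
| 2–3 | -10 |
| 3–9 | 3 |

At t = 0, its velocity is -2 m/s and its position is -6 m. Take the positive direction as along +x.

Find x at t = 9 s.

On each constant-a segment, Δv = aΔt and Δx = v₀Δt + ½aΔt²; chain segment to segment.
0–2 s: v starts -2 m/s; Δx = -2·2 + ½·12·2² = 20 m; v ends 22 m/s.
2–3 s: v starts 22 m/s; Δx = 22·1 + ½·-10·1² = 17 m; v ends 12 m/s.
3–9 s: v starts 12 m/s; Δx = 12·6 + ½·3·6² = 126 m; v ends 30 m/s.
x(9) = -6 + Σ Δx = 157 m.

157 m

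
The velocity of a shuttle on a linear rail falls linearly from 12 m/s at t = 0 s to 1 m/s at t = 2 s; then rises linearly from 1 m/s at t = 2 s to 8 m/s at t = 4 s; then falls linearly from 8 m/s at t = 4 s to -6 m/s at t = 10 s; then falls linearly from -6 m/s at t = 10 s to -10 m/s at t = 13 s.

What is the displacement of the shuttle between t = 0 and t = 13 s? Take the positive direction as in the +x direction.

Displacement is the signed area under the v-t curve.
0–2 s: ½(12 + 1)(2) = 13 m
2–4 s: ½(1 + 8)(2) = 9 m
4–10 s: ½(8 + -6)(6) = 6 m
10–13 s: ½(-6 + -10)(3) = -24 m
Net displacement = 4 m

4 m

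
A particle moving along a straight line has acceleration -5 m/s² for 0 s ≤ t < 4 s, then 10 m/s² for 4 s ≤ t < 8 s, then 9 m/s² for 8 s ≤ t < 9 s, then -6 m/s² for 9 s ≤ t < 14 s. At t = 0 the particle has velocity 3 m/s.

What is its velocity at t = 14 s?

2 m/s

Δv equals the area under the a-t graph; then v = v₀ + Δv.
0–4 s: -5 × 4 = -20 m/s
4–8 s: 10 × 4 = 40 m/s
8–9 s: 9 × 1 = 9 m/s
9–14 s: -6 × 5 = -30 m/s
Δv = -1 m/s, so v(14) = 3 + (-1) = 2 m/s.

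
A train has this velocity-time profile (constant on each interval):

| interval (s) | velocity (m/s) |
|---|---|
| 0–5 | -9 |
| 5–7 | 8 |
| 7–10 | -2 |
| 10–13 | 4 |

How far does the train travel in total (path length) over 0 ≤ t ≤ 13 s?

79 m

Total distance travelled is ∫|v| dt — sum the magnitudes of each area piece.
0–5 s: |-9| × 5 = 45 m
5–7 s: |8| × 2 = 16 m
7–10 s: |-2| × 3 = 6 m
10–13 s: |4| × 3 = 12 m
Total distance = 79 m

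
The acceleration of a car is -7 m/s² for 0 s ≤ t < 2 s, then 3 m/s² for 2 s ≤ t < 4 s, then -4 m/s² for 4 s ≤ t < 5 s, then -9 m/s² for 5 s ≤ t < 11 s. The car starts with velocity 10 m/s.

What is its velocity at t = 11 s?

Δv equals the area under the a-t graph; then v = v₀ + Δv.
0–2 s: -7 × 2 = -14 m/s
2–4 s: 3 × 2 = 6 m/s
4–5 s: -4 × 1 = -4 m/s
5–11 s: -9 × 6 = -54 m/s
Δv = -66 m/s, so v(11) = 10 + (-66) = -56 m/s.

-56 m/s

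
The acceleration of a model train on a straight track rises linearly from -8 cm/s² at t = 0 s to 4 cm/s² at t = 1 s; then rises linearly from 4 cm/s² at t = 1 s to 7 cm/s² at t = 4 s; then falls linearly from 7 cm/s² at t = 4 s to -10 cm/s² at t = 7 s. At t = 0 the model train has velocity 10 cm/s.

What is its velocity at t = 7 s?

Δv equals the area under the a-t graph; then v = v₀ + Δv.
0–1 s: ½(-8 + 4)(1) = -2 cm/s
1–4 s: ½(4 + 7)(3) = 16.5 cm/s
4–7 s: ½(7 + -10)(3) = -4.5 cm/s
Δv = 10 cm/s, so v(7) = 10 + (10) = 20 cm/s.

20 cm/s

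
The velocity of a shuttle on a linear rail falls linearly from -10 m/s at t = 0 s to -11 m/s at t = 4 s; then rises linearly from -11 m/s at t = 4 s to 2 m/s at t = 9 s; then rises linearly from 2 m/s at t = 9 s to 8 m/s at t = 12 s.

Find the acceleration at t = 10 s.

2 m/s²

Acceleration is the slope of the v-t graph on 9–12 s: (8 − 2)/(12 − 9) = 2 m/s².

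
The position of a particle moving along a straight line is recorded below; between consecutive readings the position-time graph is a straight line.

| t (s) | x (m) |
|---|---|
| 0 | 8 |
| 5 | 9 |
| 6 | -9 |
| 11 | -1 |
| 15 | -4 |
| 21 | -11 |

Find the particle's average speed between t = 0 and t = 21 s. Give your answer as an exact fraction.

37/21 m/s

Average speed = (total path length)/(elapsed time); on a piecewise-linear x-t graph the path length is Σ|Δx|.
0–5 s: |Δx| = |9 − 8| = 1 m
5–6 s: |Δx| = |-9 − 9| = 18 m
6–11 s: |Δx| = |-1 − -9| = 8 m
11–15 s: |Δx| = |-4 − -1| = 3 m
15–21 s: |Δx| = |-11 − -4| = 7 m
Total path = 37 m; average speed = 37/21 = 37/21 m/s.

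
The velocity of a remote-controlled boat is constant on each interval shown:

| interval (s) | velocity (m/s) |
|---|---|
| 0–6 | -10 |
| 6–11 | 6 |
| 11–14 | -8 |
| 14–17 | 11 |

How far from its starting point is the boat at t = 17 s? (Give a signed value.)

Displacement is the signed area under the v-t curve.
0–6 s: -10 × 6 = -60 m
6–11 s: 6 × 5 = 30 m
11–14 s: -8 × 3 = -24 m
14–17 s: 11 × 3 = 33 m
Net displacement = -21 m

-21 m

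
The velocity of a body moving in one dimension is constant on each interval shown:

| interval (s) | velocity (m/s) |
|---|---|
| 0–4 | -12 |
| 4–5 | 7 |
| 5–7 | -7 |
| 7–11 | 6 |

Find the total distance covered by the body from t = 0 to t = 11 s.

Total distance travelled is ∫|v| dt — sum the magnitudes of each area piece.
0–4 s: |-12| × 4 = 48 m
4–5 s: |7| × 1 = 7 m
5–7 s: |-7| × 2 = 14 m
7–11 s: |6| × 4 = 24 m
Total distance = 93 m

93 m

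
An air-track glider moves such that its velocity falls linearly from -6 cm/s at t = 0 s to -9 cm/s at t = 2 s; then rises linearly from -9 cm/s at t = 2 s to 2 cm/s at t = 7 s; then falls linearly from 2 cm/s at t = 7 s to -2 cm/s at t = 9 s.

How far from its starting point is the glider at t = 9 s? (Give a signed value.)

Net displacement equals the area under the velocity-time graph (areas below the axis count negative).
0–2 s: ½(-6 + -9)(2) = -15 cm
2–7 s: ½(-9 + 2)(5) = -17.5 cm
7–9 s: ½(2 + -2)(2) = 0 cm
Net displacement = -32.5 cm

-32.5 cm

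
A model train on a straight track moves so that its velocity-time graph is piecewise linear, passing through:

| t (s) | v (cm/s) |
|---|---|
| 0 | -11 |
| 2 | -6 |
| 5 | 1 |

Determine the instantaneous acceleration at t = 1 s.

2.5 cm/s²

Acceleration is the slope of the v-t graph on 0–2 s: (-6 − -11)/(2 − 0) = 2.5 cm/s².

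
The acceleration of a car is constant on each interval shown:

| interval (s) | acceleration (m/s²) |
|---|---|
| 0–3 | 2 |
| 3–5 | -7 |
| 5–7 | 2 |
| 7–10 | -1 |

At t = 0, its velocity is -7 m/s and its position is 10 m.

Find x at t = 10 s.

On each constant-a segment, Δv = aΔt and Δx = v₀Δt + ½aΔt²; chain segment to segment.
0–3 s: v starts -7 m/s; Δx = -7·3 + ½·2·3² = -12 m; v ends -1 m/s.
3–5 s: v starts -1 m/s; Δx = -1·2 + ½·-7·2² = -16 m; v ends -15 m/s.
5–7 s: v starts -15 m/s; Δx = -15·2 + ½·2·2² = -26 m; v ends -11 m/s.
7–10 s: v starts -11 m/s; Δx = -11·3 + ½·-1·3² = -37.5 m; v ends -14 m/s.
x(10) = 10 + Σ Δx = -81.5 m.

-81.5 m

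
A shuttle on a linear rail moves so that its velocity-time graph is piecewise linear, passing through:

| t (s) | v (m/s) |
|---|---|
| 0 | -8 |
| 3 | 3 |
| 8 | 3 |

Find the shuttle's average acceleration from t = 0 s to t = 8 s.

Average acceleration = Δv/Δt = (3 − -8)/(8 − 0) = 1.375 m/s².

1.375 m/s²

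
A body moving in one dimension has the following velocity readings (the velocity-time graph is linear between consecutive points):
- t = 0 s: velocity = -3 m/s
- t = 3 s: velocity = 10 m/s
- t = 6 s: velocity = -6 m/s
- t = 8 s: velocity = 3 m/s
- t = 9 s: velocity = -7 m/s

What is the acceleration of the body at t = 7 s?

Acceleration is the slope of the v-t graph on 6–8 s: (3 − -6)/(8 − 6) = 4.5 m/s².

4.5 m/s²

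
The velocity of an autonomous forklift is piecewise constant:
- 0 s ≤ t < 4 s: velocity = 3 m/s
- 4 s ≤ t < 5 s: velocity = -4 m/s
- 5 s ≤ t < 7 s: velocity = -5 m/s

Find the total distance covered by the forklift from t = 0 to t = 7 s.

Distance (not displacement) is the total path length: add the absolute areas under v-t.
0–4 s: |3| × 4 = 12 m
4–5 s: |-4| × 1 = 4 m
5–7 s: |-5| × 2 = 10 m
Total distance = 26 m

26 m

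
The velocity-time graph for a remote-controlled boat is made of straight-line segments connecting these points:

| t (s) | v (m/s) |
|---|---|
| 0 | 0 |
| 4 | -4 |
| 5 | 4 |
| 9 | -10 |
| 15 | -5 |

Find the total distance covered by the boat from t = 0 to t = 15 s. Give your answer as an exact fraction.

Distance (not displacement) is the total path length: add the absolute areas under v-t.
0–4 s: |½(0 + -4)(4)| = 8 m
4–5 s: v = 0 at t = 4.5 s; triangle areas 1 + 1 = 2 m
5–9 s: v = 0 at t = 43/7 s; triangle areas 16/7 + 100/7 = 116/7 m
9–15 s: |½(-10 + -5)(6)| = 45 m
Total distance = 501/7 m

501/7 m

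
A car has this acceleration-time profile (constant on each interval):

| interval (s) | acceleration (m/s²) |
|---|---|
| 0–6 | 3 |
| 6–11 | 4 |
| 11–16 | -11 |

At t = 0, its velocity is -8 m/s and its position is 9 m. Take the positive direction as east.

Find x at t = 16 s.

On each constant-a segment, Δv = aΔt and Δx = v₀Δt + ½aΔt²; chain segment to segment.
0–6 s: v starts -8 m/s; Δx = -8·6 + ½·3·6² = 6 m; v ends 10 m/s.
6–11 s: v starts 10 m/s; Δx = 10·5 + ½·4·5² = 100 m; v ends 30 m/s.
11–16 s: v starts 30 m/s; Δx = 30·5 + ½·-11·5² = 12.5 m; v ends -25 m/s.
x(16) = 9 + Σ Δx = 127.5 m.

127.5 m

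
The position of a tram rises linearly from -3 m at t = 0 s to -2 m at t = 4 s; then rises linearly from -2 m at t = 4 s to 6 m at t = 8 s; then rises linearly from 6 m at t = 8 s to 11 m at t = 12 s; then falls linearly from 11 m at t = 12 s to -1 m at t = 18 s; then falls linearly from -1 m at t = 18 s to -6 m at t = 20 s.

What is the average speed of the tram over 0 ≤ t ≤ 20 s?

1.55 m/s

Average speed = (total path length)/(elapsed time); on a piecewise-linear x-t graph the path length is Σ|Δx|.
0–4 s: |Δx| = |-2 − -3| = 1 m
4–8 s: |Δx| = |6 − -2| = 8 m
8–12 s: |Δx| = |11 − 6| = 5 m
12–18 s: |Δx| = |-1 − 11| = 12 m
18–20 s: |Δx| = |-6 − -1| = 5 m
Total path = 31 m; average speed = 31/20 = 1.55 m/s.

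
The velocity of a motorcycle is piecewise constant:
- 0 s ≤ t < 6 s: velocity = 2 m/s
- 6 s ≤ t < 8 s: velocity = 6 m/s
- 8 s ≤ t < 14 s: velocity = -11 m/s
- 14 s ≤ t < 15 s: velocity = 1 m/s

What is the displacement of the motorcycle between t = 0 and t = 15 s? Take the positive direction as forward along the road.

-41 m

Net displacement equals the area under the velocity-time graph (areas below the axis count negative).
0–6 s: 2 × 6 = 12 m
6–8 s: 6 × 2 = 12 m
8–14 s: -11 × 6 = -66 m
14–15 s: 1 × 1 = 1 m
Net displacement = -41 m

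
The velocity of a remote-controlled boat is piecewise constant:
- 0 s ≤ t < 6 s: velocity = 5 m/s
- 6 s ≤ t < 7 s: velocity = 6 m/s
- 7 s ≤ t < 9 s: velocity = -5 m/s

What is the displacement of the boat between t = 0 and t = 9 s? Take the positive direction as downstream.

Net displacement equals the area under the velocity-time graph (areas below the axis count negative).
0–6 s: 5 × 6 = 30 m
6–7 s: 6 × 1 = 6 m
7–9 s: -5 × 2 = -10 m
Net displacement = 26 m

26 m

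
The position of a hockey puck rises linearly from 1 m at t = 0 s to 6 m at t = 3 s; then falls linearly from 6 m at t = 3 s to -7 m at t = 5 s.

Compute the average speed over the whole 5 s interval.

3.6 m/s

Average speed = (total path length)/(elapsed time); on a piecewise-linear x-t graph the path length is Σ|Δx|.
0–3 s: |Δx| = |6 − 1| = 5 m
3–5 s: |Δx| = |-7 − 6| = 13 m
Total path = 18 m; average speed = 18/5 = 3.6 m/s.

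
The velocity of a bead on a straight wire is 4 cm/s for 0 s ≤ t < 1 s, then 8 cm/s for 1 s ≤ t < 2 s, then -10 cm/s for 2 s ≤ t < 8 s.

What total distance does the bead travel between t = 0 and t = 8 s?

72 cm

Distance (not displacement) is the total path length: add the absolute areas under v-t.
0–1 s: |4| × 1 = 4 cm
1–2 s: |8| × 1 = 8 cm
2–8 s: |-10| × 6 = 60 cm
Total distance = 72 cm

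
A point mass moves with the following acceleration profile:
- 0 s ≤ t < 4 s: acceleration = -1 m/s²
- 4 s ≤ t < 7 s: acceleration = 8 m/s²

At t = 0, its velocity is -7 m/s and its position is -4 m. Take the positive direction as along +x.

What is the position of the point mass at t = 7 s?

On each constant-a segment, Δv = aΔt and Δx = v₀Δt + ½aΔt²; chain segment to segment.
0–4 s: v starts -7 m/s; Δx = -7·4 + ½·-1·4² = -36 m; v ends -11 m/s.
4–7 s: v starts -11 m/s; Δx = -11·3 + ½·8·3² = 3 m; v ends 13 m/s.
x(7) = -4 + Σ Δx = -37 m.

-37 m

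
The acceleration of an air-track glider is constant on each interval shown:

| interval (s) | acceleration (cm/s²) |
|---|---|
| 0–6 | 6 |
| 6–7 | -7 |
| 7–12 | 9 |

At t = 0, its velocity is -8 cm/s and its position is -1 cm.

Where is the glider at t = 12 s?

301 cm

On each constant-a segment, Δv = aΔt and Δx = v₀Δt + ½aΔt²; chain segment to segment.
0–6 s: v starts -8 cm/s; Δx = -8·6 + ½·6·6² = 60 cm; v ends 28 cm/s.
6–7 s: v starts 28 cm/s; Δx = 28·1 + ½·-7·1² = 24.5 cm; v ends 21 cm/s.
7–12 s: v starts 21 cm/s; Δx = 21·5 + ½·9·5² = 217.5 cm; v ends 66 cm/s.
x(12) = -1 + Σ Δx = 301 cm.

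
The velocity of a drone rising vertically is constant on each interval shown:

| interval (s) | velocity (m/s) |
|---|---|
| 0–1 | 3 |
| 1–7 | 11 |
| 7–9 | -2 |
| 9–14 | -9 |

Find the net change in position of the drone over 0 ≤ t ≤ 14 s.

20 m

Net displacement equals the area under the velocity-time graph (areas below the axis count negative).
0–1 s: 3 × 1 = 3 m
1–7 s: 11 × 6 = 66 m
7–9 s: -2 × 2 = -4 m
9–14 s: -9 × 5 = -45 m
Net displacement = 20 m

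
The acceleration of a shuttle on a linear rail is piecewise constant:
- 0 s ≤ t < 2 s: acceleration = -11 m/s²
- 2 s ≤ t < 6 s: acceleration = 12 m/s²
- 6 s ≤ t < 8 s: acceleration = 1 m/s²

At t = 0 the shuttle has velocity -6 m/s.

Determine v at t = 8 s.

22 m/s

Δv equals the area under the a-t graph; then v = v₀ + Δv.
0–2 s: -11 × 2 = -22 m/s
2–6 s: 12 × 4 = 48 m/s
6–8 s: 1 × 2 = 2 m/s
Δv = 28 m/s, so v(8) = -6 + (28) = 22 m/s.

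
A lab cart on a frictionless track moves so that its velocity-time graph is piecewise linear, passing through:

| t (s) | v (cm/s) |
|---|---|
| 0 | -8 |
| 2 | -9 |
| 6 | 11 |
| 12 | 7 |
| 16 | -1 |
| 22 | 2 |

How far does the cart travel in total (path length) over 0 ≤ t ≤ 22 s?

108.7 cm

Total distance travelled is ∫|v| dt — sum the magnitudes of each area piece.
0–2 s: |½(-8 + -9)(2)| = 17 cm
2–6 s: v = 0 at t = 3.8 s; triangle areas 8.1 + 12.1 = 20.2 cm
6–12 s: |½(11 + 7)(6)| = 54 cm
12–16 s: v = 0 at t = 15.5 s; triangle areas 12.25 + 0.25 = 12.5 cm
16–22 s: v = 0 at t = 18 s; triangle areas 1 + 4 = 5 cm
Total distance = 108.7 cm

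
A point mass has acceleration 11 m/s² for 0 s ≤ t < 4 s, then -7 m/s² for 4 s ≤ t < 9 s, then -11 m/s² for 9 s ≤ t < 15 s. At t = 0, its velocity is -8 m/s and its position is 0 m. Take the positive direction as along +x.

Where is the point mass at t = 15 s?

-43.5 m

On each constant-a segment, Δv = aΔt and Δx = v₀Δt + ½aΔt²; chain segment to segment.
0–4 s: v starts -8 m/s; Δx = -8·4 + ½·11·4² = 56 m; v ends 36 m/s.
4–9 s: v starts 36 m/s; Δx = 36·5 + ½·-7·5² = 92.5 m; v ends 1 m/s.
9–15 s: v starts 1 m/s; Δx = 1·6 + ½·-11·6² = -192 m; v ends -65 m/s.
x(15) = 0 + Σ Δx = -43.5 m.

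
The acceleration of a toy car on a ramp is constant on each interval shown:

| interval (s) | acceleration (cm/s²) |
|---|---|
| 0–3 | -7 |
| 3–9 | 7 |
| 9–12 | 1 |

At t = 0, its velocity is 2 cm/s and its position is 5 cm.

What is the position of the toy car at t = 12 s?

65 cm

On each constant-a segment, Δv = aΔt and Δx = v₀Δt + ½aΔt²; chain segment to segment.
0–3 s: v starts 2 cm/s; Δx = 2·3 + ½·-7·3² = -25.5 cm; v ends -19 cm/s.
3–9 s: v starts -19 cm/s; Δx = -19·6 + ½·7·6² = 12 cm; v ends 23 cm/s.
9–12 s: v starts 23 cm/s; Δx = 23·3 + ½·1·3² = 73.5 cm; v ends 26 cm/s.
x(12) = 5 + Σ Δx = 65 cm.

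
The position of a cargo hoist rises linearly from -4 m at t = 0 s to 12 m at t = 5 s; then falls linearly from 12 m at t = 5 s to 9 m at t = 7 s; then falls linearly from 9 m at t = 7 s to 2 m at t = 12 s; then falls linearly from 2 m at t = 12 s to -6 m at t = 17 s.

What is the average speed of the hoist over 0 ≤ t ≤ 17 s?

Average speed = (total path length)/(elapsed time); on a piecewise-linear x-t graph the path length is Σ|Δx|.
0–5 s: |Δx| = |12 − -4| = 16 m
5–7 s: |Δx| = |9 − 12| = 3 m
7–12 s: |Δx| = |2 − 9| = 7 m
12–17 s: |Δx| = |-6 − 2| = 8 m
Total path = 34 m; average speed = 34/17 = 2 m/s.

2 m/s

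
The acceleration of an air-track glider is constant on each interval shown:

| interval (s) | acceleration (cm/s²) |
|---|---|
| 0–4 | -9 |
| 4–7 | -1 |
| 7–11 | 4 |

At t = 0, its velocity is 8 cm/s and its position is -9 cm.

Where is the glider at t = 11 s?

On each constant-a segment, Δv = aΔt and Δx = v₀Δt + ½aΔt²; chain segment to segment.
0–4 s: v starts 8 cm/s; Δx = 8·4 + ½·-9·4² = -40 cm; v ends -28 cm/s.
4–7 s: v starts -28 cm/s; Δx = -28·3 + ½·-1·3² = -88.5 cm; v ends -31 cm/s.
7–11 s: v starts -31 cm/s; Δx = -31·4 + ½·4·4² = -92 cm; v ends -15 cm/s.
x(11) = -9 + Σ Δx = -229.5 cm.

-229.5 cm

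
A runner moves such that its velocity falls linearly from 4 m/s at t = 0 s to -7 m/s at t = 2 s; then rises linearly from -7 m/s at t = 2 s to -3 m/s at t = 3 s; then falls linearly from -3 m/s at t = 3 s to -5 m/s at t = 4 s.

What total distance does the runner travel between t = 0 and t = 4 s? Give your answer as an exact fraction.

164/11 m

Total distance travelled is ∫|v| dt — sum the magnitudes of each area piece.
0–2 s: v = 0 at t = 8/11 s; triangle areas 16/11 + 49/11 = 65/11 m
2–3 s: |½(-7 + -3)(1)| = 5 m
3–4 s: |½(-3 + -5)(1)| = 4 m
Total distance = 164/11 m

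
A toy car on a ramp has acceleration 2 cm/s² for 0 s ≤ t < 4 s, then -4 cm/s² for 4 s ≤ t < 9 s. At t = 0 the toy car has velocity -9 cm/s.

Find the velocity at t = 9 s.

Δv equals the area under the a-t graph; then v = v₀ + Δv.
0–4 s: 2 × 4 = 8 cm/s
4–9 s: -4 × 5 = -20 cm/s
Δv = -12 cm/s, so v(9) = -9 + (-12) = -21 cm/s.

-21 cm/s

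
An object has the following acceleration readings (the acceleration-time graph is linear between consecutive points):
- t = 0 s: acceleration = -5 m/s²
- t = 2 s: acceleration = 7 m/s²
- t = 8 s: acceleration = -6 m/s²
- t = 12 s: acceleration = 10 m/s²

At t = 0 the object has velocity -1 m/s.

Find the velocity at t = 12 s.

12 m/s

Δv equals the area under the a-t graph; then v = v₀ + Δv.
0–2 s: ½(-5 + 7)(2) = 2 m/s
2–8 s: ½(7 + -6)(6) = 3 m/s
8–12 s: ½(-6 + 10)(4) = 8 m/s
Δv = 13 m/s, so v(12) = -1 + (13) = 12 m/s.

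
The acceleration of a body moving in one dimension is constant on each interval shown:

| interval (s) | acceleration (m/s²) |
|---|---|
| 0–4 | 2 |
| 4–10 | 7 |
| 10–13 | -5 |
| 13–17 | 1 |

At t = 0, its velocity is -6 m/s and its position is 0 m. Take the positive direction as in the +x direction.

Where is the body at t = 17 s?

363.5 m

On each constant-a segment, Δv = aΔt and Δx = v₀Δt + ½aΔt²; chain segment to segment.
0–4 s: v starts -6 m/s; Δx = -6·4 + ½·2·4² = -8 m; v ends 2 m/s.
4–10 s: v starts 2 m/s; Δx = 2·6 + ½·7·6² = 138 m; v ends 44 m/s.
10–13 s: v starts 44 m/s; Δx = 44·3 + ½·-5·3² = 109.5 m; v ends 29 m/s.
13–17 s: v starts 29 m/s; Δx = 29·4 + ½·1·4² = 124 m; v ends 33 m/s.
x(17) = 0 + Σ Δx = 363.5 m.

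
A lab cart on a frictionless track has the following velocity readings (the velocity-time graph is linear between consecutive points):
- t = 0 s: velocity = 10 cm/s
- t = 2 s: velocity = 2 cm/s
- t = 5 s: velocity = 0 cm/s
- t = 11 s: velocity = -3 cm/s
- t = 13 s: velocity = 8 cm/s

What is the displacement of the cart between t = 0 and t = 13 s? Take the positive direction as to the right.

11 cm

Net displacement equals the area under the velocity-time graph (areas below the axis count negative).
0–2 s: ½(10 + 2)(2) = 12 cm
2–5 s: ½(2 + 0)(3) = 3 cm
5–11 s: ½(0 + -3)(6) = -9 cm
11–13 s: ½(-3 + 8)(2) = 5 cm
Net displacement = 11 cm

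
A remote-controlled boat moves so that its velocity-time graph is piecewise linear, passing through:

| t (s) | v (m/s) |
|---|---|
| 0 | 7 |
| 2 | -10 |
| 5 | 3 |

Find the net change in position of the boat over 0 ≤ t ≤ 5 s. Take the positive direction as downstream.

-13.5 m

Displacement is the signed area under the v-t curve.
0–2 s: ½(7 + -10)(2) = -3 m
2–5 s: ½(-10 + 3)(3) = -10.5 m
Net displacement = -13.5 m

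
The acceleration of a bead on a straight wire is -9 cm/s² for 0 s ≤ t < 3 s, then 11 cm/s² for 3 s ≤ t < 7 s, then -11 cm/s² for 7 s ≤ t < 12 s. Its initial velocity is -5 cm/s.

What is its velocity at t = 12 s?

-43 cm/s

Δv equals the area under the a-t graph; then v = v₀ + Δv.
0–3 s: -9 × 3 = -27 cm/s
3–7 s: 11 × 4 = 44 cm/s
7–12 s: -11 × 5 = -55 cm/s
Δv = -38 cm/s, so v(12) = -5 + (-38) = -43 cm/s.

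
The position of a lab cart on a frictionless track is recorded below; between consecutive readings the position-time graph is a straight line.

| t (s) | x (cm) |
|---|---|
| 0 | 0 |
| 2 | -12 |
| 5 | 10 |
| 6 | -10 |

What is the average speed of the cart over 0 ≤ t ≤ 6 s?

9 cm/s

Average speed = (total path length)/(elapsed time); on a piecewise-linear x-t graph the path length is Σ|Δx|.
0–2 s: |Δx| = |-12 − 0| = 12 cm
2–5 s: |Δx| = |10 − -12| = 22 cm
5–6 s: |Δx| = |-10 − 10| = 20 cm
Total path = 54 cm; average speed = 54/6 = 9 cm/s.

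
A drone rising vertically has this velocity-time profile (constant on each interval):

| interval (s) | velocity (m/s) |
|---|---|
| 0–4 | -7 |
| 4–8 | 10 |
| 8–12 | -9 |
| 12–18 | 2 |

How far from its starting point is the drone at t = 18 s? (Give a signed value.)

-12 m

Net displacement equals the area under the velocity-time graph (areas below the axis count negative).
0–4 s: -7 × 4 = -28 m
4–8 s: 10 × 4 = 40 m
8–12 s: -9 × 4 = -36 m
12–18 s: 2 × 6 = 12 m
Net displacement = -12 m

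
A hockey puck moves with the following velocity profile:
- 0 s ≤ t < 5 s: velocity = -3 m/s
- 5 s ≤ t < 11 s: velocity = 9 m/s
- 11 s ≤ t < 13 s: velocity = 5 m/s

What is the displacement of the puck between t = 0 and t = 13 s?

49 m

Net displacement equals the area under the velocity-time graph (areas below the axis count negative).
0–5 s: -3 × 5 = -15 m
5–11 s: 9 × 6 = 54 m
11–13 s: 5 × 2 = 10 m
Net displacement = 49 m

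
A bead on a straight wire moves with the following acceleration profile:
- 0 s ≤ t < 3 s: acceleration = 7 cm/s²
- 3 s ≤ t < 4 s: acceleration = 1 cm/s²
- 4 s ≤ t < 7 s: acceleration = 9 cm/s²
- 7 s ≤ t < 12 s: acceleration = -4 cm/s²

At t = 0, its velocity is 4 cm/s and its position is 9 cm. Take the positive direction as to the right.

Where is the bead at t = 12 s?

411.5 cm

On each constant-a segment, Δv = aΔt and Δx = v₀Δt + ½aΔt²; chain segment to segment.
0–3 s: v starts 4 cm/s; Δx = 4·3 + ½·7·3² = 43.5 cm; v ends 25 cm/s.
3–4 s: v starts 25 cm/s; Δx = 25·1 + ½·1·1² = 25.5 cm; v ends 26 cm/s.
4–7 s: v starts 26 cm/s; Δx = 26·3 + ½·9·3² = 118.5 cm; v ends 53 cm/s.
7–12 s: v starts 53 cm/s; Δx = 53·5 + ½·-4·5² = 215 cm; v ends 33 cm/s.
x(12) = 9 + Σ Δx = 411.5 cm.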